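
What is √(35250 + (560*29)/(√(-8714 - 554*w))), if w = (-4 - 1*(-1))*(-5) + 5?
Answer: √(3452758967250 - 80363640*I*√19794)/9897 ≈ 187.75 - 0.3074*I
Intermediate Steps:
w = 20 (w = (-4 + 1)*(-5) + 5 = -3*(-5) + 5 = 15 + 5 = 20)
√(35250 + (560*29)/(√(-8714 - 554*w))) = √(35250 + (560*29)/(√(-8714 - 554*20))) = √(35250 + 16240/(√(-8714 - 11080))) = √(35250 + 16240/(√(-19794))) = √(35250 + 16240/((I*√19794))) = √(35250 + 16240*(-I*√19794/19794)) = √(35250 - 8120*I*√19794/9897)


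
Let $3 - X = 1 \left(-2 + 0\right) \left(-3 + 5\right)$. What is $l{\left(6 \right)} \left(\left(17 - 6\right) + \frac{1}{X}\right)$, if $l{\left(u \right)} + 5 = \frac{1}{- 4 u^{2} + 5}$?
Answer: $- \frac{54288}{973} \approx -55.794$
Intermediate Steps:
$l{\left(u \right)} = -5 + \frac{1}{5 - 4 u^{2}}$ ($l{\left(u \right)} = -5 + \frac{1}{- 4 u^{2} + 5} = -5 + \frac{1}{5 - 4 u^{2}}$)
$X = 7$ ($X = 3 - 1 \left(-2 + 0\right) \left(-3 + 5\right) = 3 - 1 \left(\left(-2\right) 2\right) = 3 - 1 \left(-4\right) = 3 - -4 = 3 + 4 = 7$)
$l{\left(6 \right)} \left(\left(17 - 6\right) + \frac{1}{X}\right) = \frac{4 \left(6 - 5 \cdot 6^{2}\right)}{-5 + 4 \cdot 6^{2}} \left(\left(17 - 6\right) + \frac{1}{7}\right) = \frac{4 \left(6 - 180\right)}{-5 + 4 \cdot 36} \left(11 + \frac{1}{7}\right) = \frac{4 \left(6 - 180\right)}{-5 + 144} \cdot \frac{78}{7} = 4 \cdot \frac{1}{139} \left(-174\right) \frac{78}{7} = \left(- \frac{696}{139}\right) \frac{78}{7} = - \frac{54288}{973}$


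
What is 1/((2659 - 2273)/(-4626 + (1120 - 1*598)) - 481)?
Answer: -2052/987205 ≈ -0.0020786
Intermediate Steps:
1/((2659 - 2273)/(-4626 + (1120 - 1*598)) - 481) = 1/(386/(-4626 + (1120 - 598)) - 481) = 1/(386/(-4626 + 522) - 481) = 1/(386/(-4104) - 481) = 1/(386*(-1/4104) - 481) = 1/(-193/2052 - 481) = 1/(-987205/2052) = -2052/987205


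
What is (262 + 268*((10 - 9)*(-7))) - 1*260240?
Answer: -261854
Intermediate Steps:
(262 + 268*((10 - 9)*(-7))) - 1*260240 = (262 + 268*(1*(-7))) - 260240 = (262 + 268*(-7)) - 260240 = (262 - 1876) - 260240 = -1614 - 260240 = -261854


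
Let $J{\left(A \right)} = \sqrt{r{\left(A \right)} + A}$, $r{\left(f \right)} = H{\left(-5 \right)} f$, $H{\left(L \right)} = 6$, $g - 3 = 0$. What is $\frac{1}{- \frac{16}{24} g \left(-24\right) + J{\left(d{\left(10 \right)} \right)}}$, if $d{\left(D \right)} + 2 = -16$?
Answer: $\frac{8}{405} - \frac{i \sqrt{14}}{810} \approx 0.019753 - 0.0046193 i$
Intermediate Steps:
$g = 3$ ($g = 3 + 0 = 3$)
$d{\left(D \right)} = -18$ ($d{\left(D \right)} = -2 - 16 = -18$)
$r{\left(f \right)} = 6 f$
$J{\left(A \right)} = \sqrt{7} \sqrt{A}$ ($J{\left(A \right)} = \sqrt{6 A + A} = \sqrt{7 A} = \sqrt{7} \sqrt{A}$)
$\frac{1}{- \frac{16}{24} g \left(-24\right) + J{\left(d{\left(10 \right)} \right)}} = \frac{1}{- \frac{16}{24} \cdot 3 \left(-24\right) + \sqrt{7} \sqrt{-18}} = \frac{1}{\left(-16\right) \frac{1}{24} \cdot 3 \left(-24\right) + \sqrt{7} \cdot 3 i \sqrt{2}} = \frac{1}{\left(- \frac{2}{3}\right) 3 \left(-24\right) + 3 i \sqrt{14}} = \frac{1}{\left(-2\right) \left(-24\right) + 3 i \sqrt{14}} = \frac{1}{48 + 3 i \sqrt{14}}$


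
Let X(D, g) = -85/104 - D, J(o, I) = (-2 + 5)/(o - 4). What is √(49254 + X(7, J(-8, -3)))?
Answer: 3*√14795742/52 ≈ 221.91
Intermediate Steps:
J(o, I) = 3/(-4 + o)
X(D, g) = -85/104 - D (X(D, g) = -85*1/104 - D = -85/104 - D)
√(49254 + X(7, J(-8, -3))) = √(49254 + (-85/104 - 1*7)) = √(49254 + (-85/104 - 7)) = √(49254 - 813/104) = √(5121603/104) = 3*√14795742/52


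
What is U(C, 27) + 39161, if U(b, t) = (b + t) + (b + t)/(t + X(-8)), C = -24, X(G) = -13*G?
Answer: 5130487/131 ≈ 39164.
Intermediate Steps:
U(b, t) = b + t + (b + t)/(104 + t) (U(b, t) = (b + t) + (b + t)/(t - 13*(-8)) = (b + t) + (b + t)/(t + 104) = (b + t) + (b + t)/(104 + t) = b + t + (b + t)/(104 + t))
U(C, 27) + 39161 = (27² + 105*(-24) + 105*27 - 24*27)/(104 + 27) + 39161 = (729 - 2520 + 2835 - 648)/131 + 39161 = (1/131)*396 + 39161 = 396/131 + 39161 = 5130487/131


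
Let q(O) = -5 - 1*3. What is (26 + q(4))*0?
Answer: 0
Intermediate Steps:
q(O) = -8 (q(O) = -5 - 3 = -8)
(26 + q(4))*0 = (26 - 8)*0 = 18*0 = 0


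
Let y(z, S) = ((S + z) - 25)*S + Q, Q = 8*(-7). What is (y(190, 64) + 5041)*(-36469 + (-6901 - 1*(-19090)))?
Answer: -476883480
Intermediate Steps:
Q = -56
y(z, S) = -56 + S*(-25 + S + z) (y(z, S) = ((S + z) - 25)*S - 56 = (-25 + S + z)*S - 56 = S*(-25 + S + z) - 56 = -56 + S*(-25 + S + z))
(y(190, 64) + 5041)*(-36469 + (-6901 - 1*(-19090))) = ((-56 + 64**2 - 25*64 + 64*190) + 5041)*(-36469 + (-6901 - 1*(-19090))) = ((-56 + 4096 - 1600 + 12160) + 5041)*(-36469 + (-6901 + 19090)) = (14600 + 5041)*(-36469 + 12189) = 19641*(-24280) = -476883480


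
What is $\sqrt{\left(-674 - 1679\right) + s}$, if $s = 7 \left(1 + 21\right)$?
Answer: $i \sqrt{2199} \approx 46.893 i$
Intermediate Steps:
$s = 154$ ($s = 7 \cdot 22 = 154$)
$\sqrt{\left(-674 - 1679\right) + s} = \sqrt{\left(-674 - 1679\right) + 154} = \sqrt{-2353 + 154} = \sqrt{-2199} = i \sqrt{2199}$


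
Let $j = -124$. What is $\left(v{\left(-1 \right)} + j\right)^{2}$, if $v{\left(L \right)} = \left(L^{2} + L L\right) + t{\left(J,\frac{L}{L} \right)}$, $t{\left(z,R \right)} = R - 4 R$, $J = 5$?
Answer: $15625$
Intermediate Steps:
$t{\left(z,R \right)} = - 3 R$
$v{\left(L \right)} = -3 + 2 L^{2}$ ($v{\left(L \right)} = \left(L^{2} + L L\right) - 3 \frac{L}{L} = \left(L^{2} + L^{2}\right) - 3 = 2 L^{2} - 3 = -3 + 2 L^{2}$)
$\left(v{\left(-1 \right)} + j\right)^{2} = \left(\left(-3 + 2 \left(-1\right)^{2}\right) - 124\right)^{2} = \left(\left(-3 + 2 \cdot 1\right) - 124\right)^{2} = \left(\left(-3 + 2\right) - 124\right)^{2} = \left(-1 - 124\right)^{2} = \left(-125\right)^{2} = 15625$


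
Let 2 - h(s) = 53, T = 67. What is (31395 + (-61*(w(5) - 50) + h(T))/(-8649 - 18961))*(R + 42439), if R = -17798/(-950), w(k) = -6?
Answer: 92007247001216/69025 ≈ 1.3330e+9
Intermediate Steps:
h(s) = -51 (h(s) = 2 - 1*53 = 2 - 53 = -51)
R = 8899/475 (R = -17798*(-1/950) = 8899/475 ≈ 18.735)
(31395 + (-61*(w(5) - 50) + h(T))/(-8649 - 18961))*(R + 42439) = (31395 + (-61*(-6 - 50) - 51)/(-8649 - 18961))*(8899/475 + 42439) = (31395 + (-61*(-56) - 51)/(-27610))*(20167424/475) = (31395 + (3416 - 51)*(-1/27610))*(20167424/475) = (31395 + 3365*(-1/27610))*(20167424/475) = (31395 - 673/5522)*(20167424/475) = (173362517/5522)*(20167424/475) = 92007247001216/69025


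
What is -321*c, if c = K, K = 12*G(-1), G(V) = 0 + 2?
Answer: -7704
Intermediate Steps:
G(V) = 2
K = 24 (K = 12*2 = 24)
c = 24
-321*c = -321*24 = -7704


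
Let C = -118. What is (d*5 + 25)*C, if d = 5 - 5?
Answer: -2950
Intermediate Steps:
d = 0
(d*5 + 25)*C = (0*5 + 25)*(-118) = (0 + 25)*(-118) = 25*(-118) = -2950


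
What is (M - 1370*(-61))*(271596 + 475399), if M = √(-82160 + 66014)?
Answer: 62426372150 + 2240985*I*√1794 ≈ 6.2426e+10 + 9.4918e+7*I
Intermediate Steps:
M = 3*I*√1794 (M = √(-16146) = 3*I*√1794 ≈ 127.07*I)
(M - 1370*(-61))*(271596 + 475399) = (3*I*√1794 - 1370*(-61))*(271596 + 475399) = (3*I*√1794 + 83570)*746995 = (83570 + 3*I*√1794)*746995 = 62426372150 + 2240985*I*√1794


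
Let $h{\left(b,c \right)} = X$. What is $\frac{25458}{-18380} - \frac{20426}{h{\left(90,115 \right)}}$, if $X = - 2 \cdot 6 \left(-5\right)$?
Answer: $- \frac{4711967}{13785} \approx -341.82$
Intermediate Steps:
$X = 60$ ($X = \left(-2\right) \left(-30\right) = 60$)
$h{\left(b,c \right)} = 60$
$\frac{25458}{-18380} - \frac{20426}{h{\left(90,115 \right)}} = \frac{25458}{-18380} - \frac{20426}{60} = 25458 \left(- \frac{1}{18380}\right) - \frac{10213}{30} = - \frac{12729}{9190} - \frac{10213}{30} = - \frac{4711967}{13785}$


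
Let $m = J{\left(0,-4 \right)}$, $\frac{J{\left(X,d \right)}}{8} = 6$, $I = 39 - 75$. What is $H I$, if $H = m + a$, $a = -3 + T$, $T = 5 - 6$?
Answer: $-1584$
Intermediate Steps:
$I = -36$ ($I = 39 - 75 = -36$)
$T = -1$ ($T = 5 - 6 = -1$)
$J{\left(X,d \right)} = 48$ ($J{\left(X,d \right)} = 8 \cdot 6 = 48$)
$m = 48$
$a = -4$ ($a = -3 - 1 = -4$)
$H = 44$ ($H = 48 - 4 = 44$)
$H I = 44 \left(-36\right) = -1584$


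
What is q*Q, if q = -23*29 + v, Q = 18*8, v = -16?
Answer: -98352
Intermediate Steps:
Q = 144
q = -683 (q = -23*29 - 16 = -667 - 16 = -683)
q*Q = -683*144 = -98352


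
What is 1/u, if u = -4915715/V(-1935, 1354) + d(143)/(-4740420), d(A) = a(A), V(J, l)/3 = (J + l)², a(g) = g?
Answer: -228597273660/1109652310189 ≈ -0.20601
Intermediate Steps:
V(J, l) = 3*(J + l)²
d(A) = A
u = -1109652310189/228597273660 (u = -4915715*1/(3*(-1935 + 1354)²) + 143/(-4740420) = -4915715/(3*(-581)²) + 143*(-1/4740420) = -4915715/(3*337561) - 143/4740420 = -4915715/1012683 - 143/4740420 = -4915715*1/1012683 - 143/4740420 = -702245/144669 - 143/4740420 = -1109652310189/228597273660 ≈ -4.8542)
1/u = 1/(-1109652310189/228597273660) = -228597273660/1109652310189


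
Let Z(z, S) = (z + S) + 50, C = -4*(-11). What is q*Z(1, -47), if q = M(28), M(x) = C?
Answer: 176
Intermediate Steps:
C = 44
M(x) = 44
Z(z, S) = 50 + S + z (Z(z, S) = (S + z) + 50 = 50 + S + z)
q = 44
q*Z(1, -47) = 44*(50 - 47 + 1) = 44*4 = 176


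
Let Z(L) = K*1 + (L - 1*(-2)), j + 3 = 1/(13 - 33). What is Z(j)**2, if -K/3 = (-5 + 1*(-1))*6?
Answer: 4575321/400 ≈ 11438.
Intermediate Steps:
j = -61/20 (j = -3 + 1/(13 - 33) = -3 + 1/(-20) = -3 - 1/20 = -61/20 ≈ -3.0500)
K = 108 (K = -3*(-5 + 1*(-1))*6 = -3*(-5 - 1)*6 = -(-18)*6 = -3*(-36) = 108)
Z(L) = 110 + L (Z(L) = 108*1 + (L - 1*(-2)) = 108 + (L + 2) = 108 + (2 + L) = 110 + L)
Z(j)**2 = (110 - 61/20)**2 = (2139/20)**2 = 4575321/400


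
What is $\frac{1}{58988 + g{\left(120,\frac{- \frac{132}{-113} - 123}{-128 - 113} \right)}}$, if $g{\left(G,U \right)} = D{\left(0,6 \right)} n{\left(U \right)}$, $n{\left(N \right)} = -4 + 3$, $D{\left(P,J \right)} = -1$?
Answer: $\frac{1}{58989} \approx 1.6952 \cdot 10^{-5}$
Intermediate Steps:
$n{\left(N \right)} = -1$
$g{\left(G,U \right)} = 1$ ($g{\left(G,U \right)} = \left(-1\right) \left(-1\right) = 1$)
$\frac{1}{58988 + g{\left(120,\frac{- \frac{132}{-113} - 123}{-128 - 113} \right)}} = \frac{1}{58988 + 1} = \frac{1}{58989}$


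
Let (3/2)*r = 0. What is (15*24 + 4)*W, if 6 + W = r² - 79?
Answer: -30940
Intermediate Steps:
r = 0 (r = (⅔)*0 = 0)
W = -85 (W = -6 + (0² - 79) = -6 + (0 - 79) = -6 - 79 = -85)
(15*24 + 4)*W = (15*24 + 4)*(-85) = (360 + 4)*(-85) = 364*(-85) = -30940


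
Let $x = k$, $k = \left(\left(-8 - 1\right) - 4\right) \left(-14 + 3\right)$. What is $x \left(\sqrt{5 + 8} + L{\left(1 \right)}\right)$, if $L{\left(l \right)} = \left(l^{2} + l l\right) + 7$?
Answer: $1287 + 143 \sqrt{13} \approx 1802.6$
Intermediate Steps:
$k = 143$ ($k = \left(\left(-8 - 1\right) - 4\right) \left(-11\right) = \left(-9 - 4\right) \left(-11\right) = \left(-13\right) \left(-11\right) = 143$)
$x = 143$
$L{\left(l \right)} = 7 + 2 l^{2}$ ($L{\left(l \right)} = \left(l^{2} + l^{2}\right) + 7 = 2 l^{2} + 7 = 7 + 2 l^{2}$)
$x \left(\sqrt{5 + 8} + L{\left(1 \right)}\right) = 143 \left(\sqrt{5 + 8} + \left(7 + 2 \cdot 1^{2}\right)\right) = 143 \left(\sqrt{13} + \left(7 + 2 \cdot 1\right)\right) = 143 \left(\sqrt{13} + \left(7 + 2\right)\right) = 143 \left(\sqrt{13} + 9\right) = 143 \left(9 + \sqrt{13}\right) = 1287 + 143 \sqrt{13}$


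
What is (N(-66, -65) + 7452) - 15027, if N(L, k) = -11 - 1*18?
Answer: -7604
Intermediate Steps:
N(L, k) = -29 (N(L, k) = -11 - 18 = -29)
(N(-66, -65) + 7452) - 15027 = (-29 + 7452) - 15027 = 7423 - 15027 = -7604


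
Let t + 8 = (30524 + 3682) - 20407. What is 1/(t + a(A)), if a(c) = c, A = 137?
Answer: 1/13928 ≈ 7.1798e-5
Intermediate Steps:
t = 13791 (t = -8 + ((30524 + 3682) - 20407) = -8 + (34206 - 20407) = -8 + 13799 = 13791)
1/(t + a(A)) = 1/(13791 + 137) = 1/13928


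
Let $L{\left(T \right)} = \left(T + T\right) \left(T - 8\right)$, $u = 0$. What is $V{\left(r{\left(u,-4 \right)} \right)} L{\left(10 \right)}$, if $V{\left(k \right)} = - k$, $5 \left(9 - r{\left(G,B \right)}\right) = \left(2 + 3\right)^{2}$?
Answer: $-160$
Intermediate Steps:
$r{\left(G,B \right)} = 4$ ($r{\left(G,B \right)} = 9 - \frac{\left(2 + 3\right)^{2}}{5} = 9 - \frac{5^{2}}{5} = 9 - 5 = 4$)
$L{\left(T \right)} = 2 T \left(-8 + T\right)$ ($L{\left(T \right)} = 2 T \left(T - 8\right) = 2 T \left(-8 + T\right)$)
$V{\left(r{\left(u,-4 \right)} \right)} L{\left(10 \right)} = \left(-1\right) 4 \cdot 2 \cdot 10 \left(-8 + 10\right) = - 4 \cdot 2 \cdot 10 \cdot 2 = \left(-4\right) 40 = -160$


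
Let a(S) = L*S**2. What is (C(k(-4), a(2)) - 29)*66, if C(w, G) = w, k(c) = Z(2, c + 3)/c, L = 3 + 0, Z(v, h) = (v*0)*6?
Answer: -1914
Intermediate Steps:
Z(v, h) = 0 (Z(v, h) = 0*6 = 0)
L = 3
a(S) = 3*S**2
k(c) = 0 (k(c) = 0/c = 0)
(C(k(-4), a(2)) - 29)*66 = (0 - 29)*66 = -29*66 = -1914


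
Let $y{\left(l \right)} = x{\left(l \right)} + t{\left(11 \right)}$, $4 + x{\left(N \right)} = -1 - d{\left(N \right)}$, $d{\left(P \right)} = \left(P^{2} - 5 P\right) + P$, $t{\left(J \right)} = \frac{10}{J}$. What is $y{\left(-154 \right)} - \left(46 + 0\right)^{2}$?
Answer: $- \frac{290973}{11} \approx -26452.0$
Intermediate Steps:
$d{\left(P \right)} = P^{2} - 4 P$
$x{\left(N \right)} = -5 - N \left(-4 + N\right)$ ($x{\left(N \right)} = -4 - \left(1 + N \left(-4 + N\right)\right) = -5 - N \left(-4 + N\right)$)
$y{\left(l \right)} = - \frac{45}{11} - l \left(-4 + l\right)$ ($y{\left(l \right)} = \left(-5 - l \left(-4 + l\right)\right) + \frac{10}{11} = - \frac{45}{11} - l \left(-4 + l\right)$)
$y{\left(-154 \right)} - \left(46 + 0\right)^{2} = \left(- \frac{45}{11} - \left(-154\right)^{2} + 4 \left(-154\right)\right) - \left(46 + 0\right)^{2} = \left(- \frac{45}{11} - 23716 - 616\right) - 46^{2} = \left(- \frac{45}{11} - 23716 - 616\right) - 2116 = - \frac{267697}{11} - 2116 = - \frac{290973}{11}$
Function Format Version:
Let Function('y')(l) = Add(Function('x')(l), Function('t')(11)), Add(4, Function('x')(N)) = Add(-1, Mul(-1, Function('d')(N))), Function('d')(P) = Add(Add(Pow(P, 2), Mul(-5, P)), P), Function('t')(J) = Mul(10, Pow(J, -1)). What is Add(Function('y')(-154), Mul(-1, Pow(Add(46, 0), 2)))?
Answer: Rational(-290973, 11) ≈ -26452.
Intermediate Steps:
Function('d')(P) = Add(Pow(P, 2), Mul(-4, P))
Function('x')(N) = Add(-5, Mul(-1, N, Add(-4, N))) (Function('x')(N) = Add(-4, Add(-1, Mul(-1, Mul(N, Add(-4, N))))) = Add(-4, Add(-1, Mul(-1, N, Add(-4, N)))) = Add(-5, Mul(-1, N, Add(-4, N))))
Function('y')(l) = Add(Rational(-45, 11), Mul(-1, l, Add(-4, l))) (Function('y')(l) = Add(Add(-5, Mul(-1, l, Add(-4, l))), Mul(10, Pow(11, -1))) = Add(Add(-5, Mul(-1, l, Add(-4, l))), Mul(10, Rational(1, 11))) = Add(Add(-5, Mul(-1, l, Add(-4, l))), Rational(10, 11)) = Add(Rational(-45, 11), Mul(-1, l, Add(-4, l))))
Add(Function('y')(-154), Mul(-1, Pow(Add(46, 0), 2))) = Add(Add(Rational(-45, 11), Mul(-1, Pow(-154, 2)), Mul(4, -154)), Mul(-1, Pow(Add(46, 0), 2))) = Add(Add(Rational(-45, 11), Mul(-1, 23716), -616), Mul(-1, Pow(46, 2))) = Add(Add(Rational(-45, 11), -23716, -616), Mul(-1, 2116)) = Add(Rational(-267697, 11), -2116) = Rational(-290973, 11)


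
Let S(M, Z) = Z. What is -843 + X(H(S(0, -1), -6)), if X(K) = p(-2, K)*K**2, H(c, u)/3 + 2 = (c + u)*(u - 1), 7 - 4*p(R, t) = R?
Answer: 175557/4 ≈ 43889.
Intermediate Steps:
p(R, t) = 7/4 - R/4
H(c, u) = -6 + 3*(-1 + u)*(c + u) (H(c, u) = -6 + 3*((c + u)*(u - 1)) = -6 + 3*((c + u)*(-1 + u)) = -6 + 3*((-1 + u)*(c + u)) = -6 + 3*(-1 + u)*(c + u))
X(K) = 9*K**2/4 (X(K) = (7/4 - 1/4*(-2))*K**2 = (7/4 + 1/2)*K**2 = 9*K**2/4)
-843 + X(H(S(0, -1), -6)) = -843 + 9*(-6 - 3*(-1) - 3*(-6) + 3*(-6)**2 + 3*(-1)*(-6))**2/4 = -843 + 9*(-6 + 3 + 18 + 3*36 + 18)**2/4 = -843 + 9*(-6 + 3 + 18 + 108 + 18)**2/4 = -843 + (9/4)*141**2 = -843 + (9/4)*19881 = -843 + 178929/4 = 175557/4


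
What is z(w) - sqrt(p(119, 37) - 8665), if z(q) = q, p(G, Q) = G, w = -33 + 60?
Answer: 27 - I*sqrt(8546) ≈ 27.0 - 92.445*I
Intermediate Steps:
w = 27
z(w) - sqrt(p(119, 37) - 8665) = 27 - sqrt(119 - 8665) = 27 - sqrt(-8546) = 27 - I*sqrt(8546)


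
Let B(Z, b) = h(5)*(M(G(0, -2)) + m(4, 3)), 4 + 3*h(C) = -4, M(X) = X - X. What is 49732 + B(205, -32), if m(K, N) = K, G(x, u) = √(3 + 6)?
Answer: 149164/3 ≈ 49721.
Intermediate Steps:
G(x, u) = 3 (G(x, u) = √9 = 3)
M(X) = 0
h(C) = -8/3 (h(C) = -4/3 + (⅓)*(-4) = -4/3 - 4/3 = -8/3)
B(Z, b) = -32/3 (B(Z, b) = -8*(0 + 4)/3 = -8/3*4 = -32/3)
49732 + B(205, -32) = 49732 - 32/3 = 149164/3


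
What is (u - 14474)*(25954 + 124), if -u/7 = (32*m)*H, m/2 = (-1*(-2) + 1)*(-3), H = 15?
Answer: 1199744468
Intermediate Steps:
m = -18 (m = 2*((-1*(-2) + 1)*(-3)) = 2*((2 + 1)*(-3)) = 2*(3*(-3)) = 2*(-9) = -18)
u = 60480 (u = -7*32*(-18)*15 = -(-4032)*15 = -7*(-8640) = 60480)
(u - 14474)*(25954 + 124) = (60480 - 14474)*(25954 + 124) = 46006*26078 = 1199744468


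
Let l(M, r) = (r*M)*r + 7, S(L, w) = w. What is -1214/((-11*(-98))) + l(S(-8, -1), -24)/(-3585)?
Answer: -1869404/1932315 ≈ -0.96744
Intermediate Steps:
l(M, r) = 7 + M*r**2 (l(M, r) = (M*r)*r + 7 = M*r**2 + 7 = 7 + M*r**2)
-1214/((-11*(-98))) + l(S(-8, -1), -24)/(-3585) = -1214/((-11*(-98))) + (7 - 1*(-24)**2)/(-3585) = -1214/1078 + (7 - 1*576)*(-1/3585) = -1214*1/1078 + (7 - 576)*(-1/3585) = -607/539 - 569*(-1/3585) = -607/539 + 569/3585 = -1869404/1932315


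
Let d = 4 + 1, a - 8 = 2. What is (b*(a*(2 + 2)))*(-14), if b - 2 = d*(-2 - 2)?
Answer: 10080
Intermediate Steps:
a = 10 (a = 8 + 2 = 10)
d = 5
b = -18 (b = 2 + 5*(-2 - 2) = 2 + 5*(-4) = 2 - 20 = -18)
(b*(a*(2 + 2)))*(-14) = -180*(2 + 2)*(-14) = -180*4*(-14) = -18*40*(-14) = -720*(-14) = 10080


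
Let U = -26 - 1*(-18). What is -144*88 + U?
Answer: -12680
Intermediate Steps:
U = -8 (U = -26 + 18 = -8)
-144*88 + U = -144*88 - 8 = -12672 - 8 = -12680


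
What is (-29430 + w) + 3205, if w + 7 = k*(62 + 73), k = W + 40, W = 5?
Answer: -20157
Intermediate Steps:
k = 45 (k = 5 + 40 = 45)
w = 6068 (w = -7 + 45*(62 + 73) = -7 + 45*135 = -7 + 6075 = 6068)
(-29430 + w) + 3205 = (-29430 + 6068) + 3205 = -23362 + 3205 = -20157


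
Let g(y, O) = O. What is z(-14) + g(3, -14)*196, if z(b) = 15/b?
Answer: -38431/14 ≈ -2745.1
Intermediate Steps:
z(-14) + g(3, -14)*196 = 15/(-14) - 14*196 = 15*(-1/14) - 2744 = -15/14 - 2744 = -38431/14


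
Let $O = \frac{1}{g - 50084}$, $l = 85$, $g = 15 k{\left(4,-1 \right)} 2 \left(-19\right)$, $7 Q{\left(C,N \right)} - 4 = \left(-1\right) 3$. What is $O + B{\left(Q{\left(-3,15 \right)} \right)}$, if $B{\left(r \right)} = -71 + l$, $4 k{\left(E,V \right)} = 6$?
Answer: $\frac{713145}{50939} \approx 14.0$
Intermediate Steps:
$k{\left(E,V \right)} = \frac{3}{2}$ ($k{\left(E,V \right)} = \frac{1}{4} \cdot 6 = \frac{3}{2}$)
$Q{\left(C,N \right)} = \frac{1}{7}$ ($Q{\left(C,N \right)} = \frac{4}{7} + \frac{\left(-1\right) 3}{7} = \frac{4}{7} + \frac{1}{7} \left(-3\right) = \frac{4}{7} - \frac{3}{7} = \frac{1}{7}$)
$g = -855$ ($g = 15 \cdot \frac{3}{2} \cdot 2 \left(-19\right) = \frac{45}{2} \cdot 2 \left(-19\right) = 45 \left(-19\right) = -855$)
$B{\left(r \right)} = 14$ ($B{\left(r \right)} = -71 + 85 = 14$)
$O = - \frac{1}{50939}$ ($O = \frac{1}{-855 - 50084} = \frac{1}{-50939} = - \frac{1}{50939} \approx -1.9631 \cdot 10^{-5}$)
$O + B{\left(Q{\left(-3,15 \right)} \right)} = - \frac{1}{50939} + 14 = \frac{713145}{50939}$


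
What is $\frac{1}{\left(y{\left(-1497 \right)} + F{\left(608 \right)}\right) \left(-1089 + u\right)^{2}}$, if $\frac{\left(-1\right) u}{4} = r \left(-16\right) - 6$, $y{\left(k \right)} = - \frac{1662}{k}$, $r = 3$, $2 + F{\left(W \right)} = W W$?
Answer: $\frac{499}{140583757288068} \approx 3.5495 \cdot 10^{-12}$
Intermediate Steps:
$F{\left(W \right)} = -2 + W^{2}$ ($F{\left(W \right)} = -2 + W W = -2 + W^{2}$)
$u = 216$ ($u = - 4 \left(3 \left(-16\right) - 6\right) = - 4 \left(-48 - 6\right) = \left(-4\right) \left(-54\right) = 216$)
$\frac{1}{\left(y{\left(-1497 \right)} + F{\left(608 \right)}\right) \left(-1089 + u\right)^{2}} = \frac{1}{\left(- \frac{1662}{-1497} - \left(2 - 608^{2}\right)\right) \left(-1089 + 216\right)^{2}} = \frac{1}{\left(\left(-1662\right) \left(- \frac{1}{1497}\right) + \left(-2 + 369664\right)\right) \left(-873\right)^{2}} = \frac{1}{\left(\frac{554}{499} + 369662\right) 762129} = \frac{1}{\frac{184461892}{499}} \cdot \frac{1}{762129} = \frac{499}{184461892} \cdot \frac{1}{762129} = \frac{499}{140583757288068}$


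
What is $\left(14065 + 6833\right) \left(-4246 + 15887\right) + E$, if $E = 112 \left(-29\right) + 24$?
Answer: $243270394$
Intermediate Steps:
$E = -3224$ ($E = -3248 + 24 = -3224$)
$\left(14065 + 6833\right) \left(-4246 + 15887\right) + E = \left(14065 + 6833\right) \left(-4246 + 15887\right) - 3224 = 20898 \cdot 11641 - 3224 = 243273618 - 3224 = 243270394$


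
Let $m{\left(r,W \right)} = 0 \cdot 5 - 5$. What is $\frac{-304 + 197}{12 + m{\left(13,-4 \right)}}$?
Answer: $- \frac{107}{7} \approx -15.286$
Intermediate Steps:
$m{\left(r,W \right)} = -5$ ($m{\left(r,W \right)} = 0 - 5 = -5$)
$\frac{-304 + 197}{12 + m{\left(13,-4 \right)}} = \frac{-304 + 197}{12 - 5} = - \frac{107}{7}$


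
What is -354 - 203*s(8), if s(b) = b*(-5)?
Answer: 7766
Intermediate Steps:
s(b) = -5*b
-354 - 203*s(8) = -354 - (-1015)*8 = -354 - 203*(-40) = -354 + 8120 = 7766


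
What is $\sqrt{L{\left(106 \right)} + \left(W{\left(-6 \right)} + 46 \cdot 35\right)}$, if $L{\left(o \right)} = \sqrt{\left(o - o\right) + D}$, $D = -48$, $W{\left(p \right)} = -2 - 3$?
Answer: $\sqrt{1605 + 4 i \sqrt{3}} \approx 40.063 + 0.08647 i$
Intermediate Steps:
$W{\left(p \right)} = -5$
$L{\left(o \right)} = 4 i \sqrt{3}$ ($L{\left(o \right)} = \sqrt{\left(o - o\right) - 48} = \sqrt{0 - 48} = \sqrt{-48} = 4 i \sqrt{3}$)
$\sqrt{L{\left(106 \right)} + \left(W{\left(-6 \right)} + 46 \cdot 35\right)} = \sqrt{4 i \sqrt{3} + \left(-5 + 46 \cdot 35\right)} = \sqrt{4 i \sqrt{3} + \left(-5 + 1610\right)} = \sqrt{4 i \sqrt{3} + 1605} = \sqrt{1605 + 4 i \sqrt{3}}$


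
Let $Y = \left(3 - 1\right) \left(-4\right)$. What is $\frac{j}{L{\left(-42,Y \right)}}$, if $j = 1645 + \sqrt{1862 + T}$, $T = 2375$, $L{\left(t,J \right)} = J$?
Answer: $- \frac{1645}{8} - \frac{\sqrt{4237}}{8} \approx -213.76$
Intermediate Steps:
$Y = -8$ ($Y = 2 \left(-4\right) = -8$)
$j = 1645 + \sqrt{4237}$ ($j = 1645 + \sqrt{1862 + 2375} = 1645 + \sqrt{4237} \approx 1710.1$)
$\frac{j}{L{\left(-42,Y \right)}} = \frac{1645 + \sqrt{4237}}{-8} = \left(1645 + \sqrt{4237}\right) \left(- \frac{1}{8}\right) = - \frac{1645}{8} - \frac{\sqrt{4237}}{8}$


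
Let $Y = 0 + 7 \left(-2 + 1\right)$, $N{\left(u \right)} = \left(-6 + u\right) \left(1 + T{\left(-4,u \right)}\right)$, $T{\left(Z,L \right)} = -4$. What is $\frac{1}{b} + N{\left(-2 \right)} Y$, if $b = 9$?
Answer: $- \frac{1511}{9} \approx -167.89$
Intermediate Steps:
$N{\left(u \right)} = 18 - 3 u$ ($N{\left(u \right)} = \left(-6 + u\right) \left(1 - 4\right) = \left(-6 + u\right) \left(-3\right) = 18 - 3 u$)
$Y = -7$ ($Y = 0 + 7 \left(-1\right) = 0 - 7 = -7$)
$\frac{1}{b} + N{\left(-2 \right)} Y = \frac{1}{9} + \left(18 - -6\right) \left(-7\right) = \frac{1}{9} + \left(18 + 6\right) \left(-7\right) = \frac{1}{9} + 24 \left(-7\right) = \frac{1}{9} - 168 = - \frac{1511}{9}$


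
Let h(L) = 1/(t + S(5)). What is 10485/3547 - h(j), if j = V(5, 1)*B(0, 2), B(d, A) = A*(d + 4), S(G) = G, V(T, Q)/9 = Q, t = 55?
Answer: 625553/212820 ≈ 2.9394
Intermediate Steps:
V(T, Q) = 9*Q
B(d, A) = A*(4 + d)
j = 72 (j = (9*1)*(2*(4 + 0)) = 9*(2*4) = 9*8 = 72)
h(L) = 1/60 (h(L) = 1/(55 + 5) = 1/60)
10485/3547 - h(j) = 10485/3547 - 1*1/60 = 10485*(1/3547) - 1/60 = 10485/3547 - 1/60 = 625553/212820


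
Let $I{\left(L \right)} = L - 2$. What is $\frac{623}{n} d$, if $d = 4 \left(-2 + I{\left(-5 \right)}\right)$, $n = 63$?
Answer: $-356$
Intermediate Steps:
$I{\left(L \right)} = -2 + L$
$d = -36$ ($d = 4 \left(-2 - 7\right) = 4 \left(-9\right) = -36$)
$\frac{623}{n} d = \frac{623}{63} \left(-36\right) = 623 \cdot \frac{1}{63} \left(-36\right) = \frac{89}{9} \left(-36\right) = -356$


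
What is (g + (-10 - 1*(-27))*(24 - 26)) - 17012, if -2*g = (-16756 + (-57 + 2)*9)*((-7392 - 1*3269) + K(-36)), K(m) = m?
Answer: -184568039/2 ≈ -9.2284e+7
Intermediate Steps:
g = -184533947/2 (g = -(-16756 + (-57 + 2)*9)*((-7392 - 1*3269) - 36)/2 = -(-16756 - 55*9)*((-7392 - 3269) - 36)/2 = -(-16756 - 495)*(-10661 - 36)/2 = -(-17251)*(-10697)/2 = -½*184533947 = -184533947/2 ≈ -9.2267e+7)
(g + (-10 - 1*(-27))*(24 - 26)) - 17012 = (-184533947/2 + (-10 - 1*(-27))*(24 - 26)) - 17012 = (-184533947/2 + (-10 + 27)*(-2)) - 17012 = (-184533947/2 + 17*(-2)) - 17012 = (-184533947/2 - 34) - 17012 = -184534015/2 - 17012 = -184568039/2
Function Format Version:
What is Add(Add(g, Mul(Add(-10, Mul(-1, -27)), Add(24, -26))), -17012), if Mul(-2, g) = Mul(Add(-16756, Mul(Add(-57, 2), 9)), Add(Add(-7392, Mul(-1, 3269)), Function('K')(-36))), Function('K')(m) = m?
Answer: Rational(-184568039, 2) ≈ -9.2284e+7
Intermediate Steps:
g = Rational(-184533947, 2) (g = Mul(Rational(-1, 2), Mul(Add(-16756, Mul(Add(-57, 2), 9)), Add(Add(-7392, Mul(-1, 3269)), -36))) = Mul(Rational(-1, 2), Mul(Add(-16756, Mul(-55, 9)), Add(Add(-7392, -3269), -36))) = Mul(Rational(-1, 2), Mul(Add(-16756, -495), Add(-10661, -36))) = Mul(Rational(-1, 2), Mul(-17251, -10697)) = Mul(Rational(-1, 2), 184533947) = Rational(-184533947, 2) ≈ -9.2267e+7)
Add(Add(g, Mul(Add(-10, Mul(-1, -27)), Add(24, -26))), -17012) = Add(Add(Rational(-184533947, 2), Mul(Add(-10, Mul(-1, -27)), Add(24, -26))), -17012) = Add(Add(Rational(-184533947, 2), Mul(Add(-10, 27), -2)), -17012) = Add(Add(Rational(-184533947, 2), Mul(17, -2)), -17012) = Add(Add(Rational(-184533947, 2), -34), -17012) = Add(Rational(-184534015, 2), -17012) = Rational(-184568039, 2)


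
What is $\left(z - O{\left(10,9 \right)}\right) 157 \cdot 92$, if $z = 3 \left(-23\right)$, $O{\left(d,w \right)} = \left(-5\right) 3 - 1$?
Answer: $-765532$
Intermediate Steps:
$O{\left(d,w \right)} = -16$ ($O{\left(d,w \right)} = -15 - 1 = -16$)
$z = -69$
$\left(z - O{\left(10,9 \right)}\right) 157 \cdot 92 = \left(-69 - -16\right) 157 \cdot 92 = \left(-69 + 16\right) 157 \cdot 92 = \left(-53\right) 157 \cdot 92 = \left(-8321\right) 92 = -765532$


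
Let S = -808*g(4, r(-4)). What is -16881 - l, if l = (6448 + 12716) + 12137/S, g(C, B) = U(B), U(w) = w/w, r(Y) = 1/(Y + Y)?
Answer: -29112223/808 ≈ -36030.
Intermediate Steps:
r(Y) = 1/(2*Y)
U(w) = 1
g(C, B) = 1
S = -808 (S = -808*1 = -808)
l = 15472375/808 (l = (6448 + 12716) + 12137/(-808) = 19164 + 12137*(-1/808) = 19164 - 12137/808 = 15472375/808 ≈ 19149.)
-16881 - l = -16881 - 1*15472375/808 = -16881 - 15472375/808 = -29112223/808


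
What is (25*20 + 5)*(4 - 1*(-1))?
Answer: 2525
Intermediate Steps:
(25*20 + 5)*(4 - 1*(-1)) = (500 + 5)*(4 + 1) = 505*5 = 2525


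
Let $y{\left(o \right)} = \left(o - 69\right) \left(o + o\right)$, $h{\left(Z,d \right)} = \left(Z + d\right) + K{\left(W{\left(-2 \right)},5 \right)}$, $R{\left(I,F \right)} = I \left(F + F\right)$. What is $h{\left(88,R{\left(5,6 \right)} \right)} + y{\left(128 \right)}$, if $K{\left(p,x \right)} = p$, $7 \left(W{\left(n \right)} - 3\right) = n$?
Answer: $\frac{106783}{7} \approx 15255.0$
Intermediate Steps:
$W{\left(n \right)} = 3 + \frac{n}{7}$
$R{\left(I,F \right)} = 2 F I$ ($R{\left(I,F \right)} = I 2 F = 2 F I$)
$h{\left(Z,d \right)} = \frac{19}{7} + Z + d$ ($h{\left(Z,d \right)} = \left(Z + d\right) + \left(3 + \frac{1}{7} \left(-2\right)\right) = \left(Z + d\right) + \left(3 - \frac{2}{7}\right) = \left(Z + d\right) + \frac{19}{7} = \frac{19}{7} + Z + d$)
$y{\left(o \right)} = 2 o \left(-69 + o\right)$ ($y{\left(o \right)} = \left(-69 + o\right) 2 o = 2 o \left(-69 + o\right)$)
$h{\left(88,R{\left(5,6 \right)} \right)} + y{\left(128 \right)} = \left(\frac{19}{7} + 88 + 2 \cdot 6 \cdot 5\right) + 2 \cdot 128 \left(-69 + 128\right) = \left(\frac{19}{7} + 88 + 60\right) + 2 \cdot 128 \cdot 59 = \frac{1055}{7} + 15104 = \frac{106783}{7}$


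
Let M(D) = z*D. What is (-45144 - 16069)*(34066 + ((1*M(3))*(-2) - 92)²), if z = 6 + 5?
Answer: -3613403390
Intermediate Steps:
z = 11
M(D) = 11*D
(-45144 - 16069)*(34066 + ((1*M(3))*(-2) - 92)²) = (-45144 - 16069)*(34066 + ((1*(11*3))*(-2) - 92)²) = -61213*(34066 + ((1*33)*(-2) - 92)²) = -61213*(34066 + (33*(-2) - 92)²) = -61213*(34066 + (-66 - 92)²) = -61213*(34066 + (-158)²) = -61213*(34066 + 24964) = -61213*59030 = -3613403390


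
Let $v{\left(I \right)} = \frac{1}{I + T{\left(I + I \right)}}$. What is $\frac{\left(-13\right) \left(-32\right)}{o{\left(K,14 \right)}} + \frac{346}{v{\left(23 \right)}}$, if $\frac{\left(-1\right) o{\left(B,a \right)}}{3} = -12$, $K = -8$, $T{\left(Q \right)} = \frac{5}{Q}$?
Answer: $\frac{1657483}{207} \approx 8007.2$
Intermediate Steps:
$o{\left(B,a \right)} = 36$ ($o{\left(B,a \right)} = \left(-3\right) \left(-12\right) = 36$)
$v{\left(I \right)} = \frac{1}{I + \frac{5}{2 I}}$ ($v{\left(I \right)} = \frac{1}{I + \frac{5}{I + I}} = \frac{1}{I + \frac{5}{2 I}}$)
$\frac{\left(-13\right) \left(-32\right)}{o{\left(K,14 \right)}} + \frac{346}{v{\left(23 \right)}} = \frac{\left(-13\right) \left(-32\right)}{36} + \frac{346}{2 \cdot 23 \frac{1}{5 + 2 \cdot 23^{2}}} = 416 \cdot \frac{1}{36} + \frac{346}{2 \cdot 23 \frac{1}{5 + 2 \cdot 529}} = \frac{104}{9} + \frac{346}{2 \cdot 23 \frac{1}{5 + 1058}} = \frac{104}{9} + \frac{346}{2 \cdot 23 \cdot \frac{1}{1063}} = \frac{104}{9} + \frac{346}{\frac{46}{1063}} = \frac{104}{9} + 346 \cdot \frac{1063}{46} = \frac{104}{9} + \frac{183899}{23} = \frac{1657483}{207}$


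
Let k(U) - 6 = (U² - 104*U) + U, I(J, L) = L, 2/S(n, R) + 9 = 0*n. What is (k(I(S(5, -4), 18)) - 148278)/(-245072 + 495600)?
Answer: -74901/125264 ≈ -0.59795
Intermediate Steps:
S(n, R) = -2/9 (S(n, R) = 2/(-9 + 0*n) = 2/(-9 + 0) = 2/(-9) = 2*(-⅑) = -2/9)
k(U) = 6 + U² - 103*U (k(U) = 6 + ((U² - 104*U) + U) = 6 + (U² - 103*U) = 6 + U² - 103*U)
(k(I(S(5, -4), 18)) - 148278)/(-245072 + 495600) = ((6 + 18² - 103*18) - 148278)/(-245072 + 495600) = ((6 + 324 - 1854) - 148278)/250528 = (-1524 - 148278)*(1/250528) = -149802*1/250528 = -74901/125264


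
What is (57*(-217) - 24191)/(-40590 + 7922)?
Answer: 9140/8167 ≈ 1.1191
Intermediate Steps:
(57*(-217) - 24191)/(-40590 + 7922) = (-12369 - 24191)/(-32668) = -36560*(-1/32668) = 9140/8167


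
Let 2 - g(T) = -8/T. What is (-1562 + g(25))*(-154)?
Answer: 6004768/25 ≈ 2.4019e+5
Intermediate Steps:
g(T) = 2 + 8/T (g(T) = 2 - (-8)/T = 2 + 8/T)
(-1562 + g(25))*(-154) = (-1562 + (2 + 8/25))*(-154) = (-1562 + 58/25)*(-154) = -38992/25*(-154) = 6004768/25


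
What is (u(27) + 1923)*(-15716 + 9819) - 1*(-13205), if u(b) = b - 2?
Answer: -11474151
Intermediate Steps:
u(b) = -2 + b
(u(27) + 1923)*(-15716 + 9819) - 1*(-13205) = ((-2 + 27) + 1923)*(-15716 + 9819) - 1*(-13205) = (25 + 1923)*(-5897) + 13205 = 1948*(-5897) + 13205 = -11487356 + 13205 = -11474151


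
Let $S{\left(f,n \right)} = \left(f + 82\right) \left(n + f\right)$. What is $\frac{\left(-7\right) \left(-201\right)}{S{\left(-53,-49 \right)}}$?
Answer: $- \frac{469}{986} \approx -0.47566$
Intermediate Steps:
$S{\left(f,n \right)} = \left(82 + f\right) \left(f + n\right)$
$\frac{\left(-7\right) \left(-201\right)}{S{\left(-53,-49 \right)}} = \frac{\left(-7\right) \left(-201\right)}{\left(-53\right)^{2} + 82 \left(-53\right) + 82 \left(-49\right) - -2597} = \frac{1407}{2809 - 4346 - 4018 + 2597} = \frac{1407}{-2958} = 1407 \left(- \frac{1}{2958}\right) = - \frac{469}{986}$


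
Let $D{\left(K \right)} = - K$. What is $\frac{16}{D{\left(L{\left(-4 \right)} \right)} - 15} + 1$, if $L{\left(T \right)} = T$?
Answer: $- \frac{5}{11} \approx -0.45455$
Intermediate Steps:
$\frac{16}{D{\left(L{\left(-4 \right)} \right)} - 15} + 1 = \frac{16}{\left(-1\right) \left(-4\right) - 15} + 1 = \frac{16}{4 - 15} + 1 = \frac{16}{-11} + 1 = 16 \left(- \frac{1}{11}\right) + 1 = - \frac{16}{11} + 1 = - \frac{5}{11}$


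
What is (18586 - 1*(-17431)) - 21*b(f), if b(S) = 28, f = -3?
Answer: 35429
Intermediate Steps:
(18586 - 1*(-17431)) - 21*b(f) = (18586 - 1*(-17431)) - 21*28 = (18586 + 17431) - 1*588 = 36017 - 588 = 35429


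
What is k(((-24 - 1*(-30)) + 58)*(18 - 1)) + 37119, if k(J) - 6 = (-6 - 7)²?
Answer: 37294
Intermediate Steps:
k(J) = 175 (k(J) = 6 + (-6 - 7)² = 6 + (-13)² = 6 + 169 = 175)
k(((-24 - 1*(-30)) + 58)*(18 - 1)) + 37119 = 175 + 37119 = 37294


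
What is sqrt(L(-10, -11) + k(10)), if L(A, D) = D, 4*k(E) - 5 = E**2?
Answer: sqrt(61)/2 ≈ 3.9051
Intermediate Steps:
k(E) = 5/4 + E**2/4
sqrt(L(-10, -11) + k(10)) = sqrt(-11 + (5/4 + (1/4)*10**2)) = sqrt(-11 + (5/4 + (1/4)*100)) = sqrt(-11 + (5/4 + 25)) = sqrt(-11 + 105/4) = sqrt(61/4) = sqrt(61)/2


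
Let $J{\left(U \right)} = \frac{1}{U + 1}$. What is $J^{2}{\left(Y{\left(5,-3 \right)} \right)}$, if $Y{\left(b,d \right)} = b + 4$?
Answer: $\frac{1}{100} \approx 0.01$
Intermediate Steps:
$Y{\left(b,d \right)} = 4 + b$
$J{\left(U \right)} = \frac{1}{1 + U}$
$J^{2}{\left(Y{\left(5,-3 \right)} \right)} = \left(\frac{1}{1 + \left(4 + 5\right)}\right)^{2} = \left(\frac{1}{1 + 9}\right)^{2} = \left(\frac{1}{10}\right)^{2} = \frac{1}{100}$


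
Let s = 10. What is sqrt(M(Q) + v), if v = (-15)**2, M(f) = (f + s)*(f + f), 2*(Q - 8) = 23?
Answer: sqrt(5502)/2 ≈ 37.088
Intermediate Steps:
Q = 39/2 (Q = 8 + (1/2)*23 = 8 + 23/2 = 39/2 ≈ 19.500)
M(f) = 2*f*(10 + f) (M(f) = (f + 10)*(f + f) = (10 + f)*(2*f) = 2*f*(10 + f))
v = 225
sqrt(M(Q) + v) = sqrt(2*(39/2)*(10 + 39/2) + 225) = sqrt(2*(39/2)*(59/2) + 225) = sqrt(2301/2 + 225) = sqrt(2751/2) = sqrt(5502)/2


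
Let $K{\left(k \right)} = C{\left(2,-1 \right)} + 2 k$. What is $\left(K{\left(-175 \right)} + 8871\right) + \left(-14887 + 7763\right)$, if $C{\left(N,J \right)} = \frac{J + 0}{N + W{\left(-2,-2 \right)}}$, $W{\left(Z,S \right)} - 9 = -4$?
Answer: $\frac{9778}{7} \approx 1396.9$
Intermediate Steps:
$W{\left(Z,S \right)} = 5$ ($W{\left(Z,S \right)} = 9 - 4 = 5$)
$C{\left(N,J \right)} = \frac{J}{5 + N}$ ($C{\left(N,J \right)} = \frac{J + 0}{N + 5} = \frac{J}{5 + N}$)
$K{\left(k \right)} = - \frac{1}{7} + 2 k$ ($K{\left(k \right)} = - \frac{1}{5 + 2} + 2 k = - \frac{1}{7} + 2 k$)
$\left(K{\left(-175 \right)} + 8871\right) + \left(-14887 + 7763\right) = \left(\left(- \frac{1}{7} + 2 \left(-175\right)\right) + 8871\right) + \left(-14887 + 7763\right) = \left(\left(- \frac{1}{7} - 350\right) + 8871\right) - 7124 = \left(- \frac{2451}{7} + 8871\right) - 7124 = \frac{59646}{7} - 7124 = \frac{9778}{7}$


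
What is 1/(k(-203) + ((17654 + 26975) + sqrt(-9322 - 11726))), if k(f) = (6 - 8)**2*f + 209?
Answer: 22013/969154862 - I*sqrt(5262)/969154862 ≈ 2.2714e-5 - 7.4848e-8*I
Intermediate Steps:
k(f) = 209 + 4*f (k(f) = (-2)**2*f + 209 = 4*f + 209 = 209 + 4*f)
1/(k(-203) + ((17654 + 26975) + sqrt(-9322 - 11726))) = 1/((209 + 4*(-203)) + ((17654 + 26975) + sqrt(-9322 - 11726))) = 1/((209 - 812) + (44629 + sqrt(-21048))) = 1/(-603 + (44629 + 2*I*sqrt(5262))) = 1/(44026 + 2*I*sqrt(5262))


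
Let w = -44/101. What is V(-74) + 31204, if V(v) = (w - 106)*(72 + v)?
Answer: 3173104/101 ≈ 31417.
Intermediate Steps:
w = -44/101 (w = -44*1/101 = -44/101 ≈ -0.43564)
V(v) = -774000/101 - 10750*v/101 (V(v) = (-44/101 - 106)*(72 + v) = -10750*(72 + v)/101 = -774000/101 - 10750*v/101)
V(-74) + 31204 = (-774000/101 - 10750/101*(-74)) + 31204 = (-774000/101 + 795500/101) + 31204 = 21500/101 + 31204 = 3173104/101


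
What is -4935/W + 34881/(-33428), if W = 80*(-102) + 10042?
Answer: -115306611/31455748 ≈ -3.6657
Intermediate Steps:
W = 1882 (W = -8160 + 10042 = 1882)
-4935/W + 34881/(-33428) = -4935/1882 + 34881/(-33428) = -4935*1/1882 + 34881*(-1/33428) = -4935/1882 - 34881/33428 = -115306611/31455748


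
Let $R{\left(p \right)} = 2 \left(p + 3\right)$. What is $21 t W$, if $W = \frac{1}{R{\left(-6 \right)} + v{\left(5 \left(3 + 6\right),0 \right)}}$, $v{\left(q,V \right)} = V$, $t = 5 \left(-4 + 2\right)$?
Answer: $35$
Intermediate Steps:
$t = -10$ ($t = 5 \left(-2\right) = -10$)
$R{\left(p \right)} = 6 + 2 p$ ($R{\left(p \right)} = 2 \left(3 + p\right) = 6 + 2 p$)
$W = - \frac{1}{6}$ ($W = \frac{1}{\left(6 + 2 \left(-6\right)\right) + 0} = \frac{1}{\left(6 - 12\right) + 0} = \frac{1}{-6 + 0} = \frac{1}{-6} = - \frac{1}{6} \approx -0.16667$)
$21 t W = 21 \left(-10\right) \left(- \frac{1}{6}\right) = \left(-210\right) \left(- \frac{1}{6}\right) = 35$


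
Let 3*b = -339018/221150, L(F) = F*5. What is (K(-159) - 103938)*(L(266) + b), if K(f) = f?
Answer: -15303117487959/110575 ≈ -1.3840e+8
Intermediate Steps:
L(F) = 5*F
b = -56503/110575 (b = (-339018/221150)/3 = (-339018*1/221150)/3 = (1/3)*(-169509/110575) = -56503/110575 ≈ -0.51099)
(K(-159) - 103938)*(L(266) + b) = (-159 - 103938)*(5*266 - 56503/110575) = -104097*(1330 - 56503/110575) = -104097*147008247/110575 = -15303117487959/110575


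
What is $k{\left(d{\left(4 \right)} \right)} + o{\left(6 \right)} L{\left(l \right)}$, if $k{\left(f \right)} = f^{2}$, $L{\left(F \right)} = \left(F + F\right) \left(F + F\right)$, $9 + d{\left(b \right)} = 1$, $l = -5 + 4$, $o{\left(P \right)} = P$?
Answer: $88$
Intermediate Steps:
$l = -1$
$d{\left(b \right)} = -8$ ($d{\left(b \right)} = -9 + 1 = -8$)
$L{\left(F \right)} = 4 F^{2}$ ($L{\left(F \right)} = 2 F 2 F = 4 F^{2}$)
$k{\left(d{\left(4 \right)} \right)} + o{\left(6 \right)} L{\left(l \right)} = \left(-8\right)^{2} + 6 \cdot 4 \left(-1\right)^{2} = 64 + 6 \cdot 4 \cdot 1 = 64 + 6 \cdot 4 = 64 + 24 = 88$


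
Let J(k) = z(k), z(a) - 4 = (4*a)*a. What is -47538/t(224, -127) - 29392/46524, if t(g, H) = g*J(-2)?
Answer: -292916759/26053440 ≈ -11.243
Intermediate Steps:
z(a) = 4 + 4*a² (z(a) = 4 + (4*a)*a = 4 + 4*a²)
J(k) = 4 + 4*k²
t(g, H) = 20*g (t(g, H) = g*(4 + 4*(-2)²) = g*(4 + 4*4) = g*(4 + 16) = g*20 = 20*g)
-47538/t(224, -127) - 29392/46524 = -47538/(20*224) - 29392/46524 = -47538/4480 - 29392*1/46524 = -47538*1/4480 - 7348/11631 = -23769/2240 - 7348/11631 = -292916759/26053440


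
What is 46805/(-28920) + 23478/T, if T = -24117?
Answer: -120518663/46497576 ≈ -2.5919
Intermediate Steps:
46805/(-28920) + 23478/T = 46805/(-28920) + 23478/(-24117) = 46805*(-1/28920) + 23478*(-1/24117) = -9361/5784 - 7826/8039 = -120518663/46497576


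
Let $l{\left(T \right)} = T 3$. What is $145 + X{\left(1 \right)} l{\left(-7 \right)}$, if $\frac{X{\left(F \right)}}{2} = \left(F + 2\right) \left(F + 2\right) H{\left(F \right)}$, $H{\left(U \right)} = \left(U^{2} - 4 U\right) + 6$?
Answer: $-989$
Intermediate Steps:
$l{\left(T \right)} = 3 T$
$H{\left(U \right)} = 6 + U^{2} - 4 U$
$X{\left(F \right)} = 2 \left(2 + F\right)^{2} \left(6 + F^{2} - 4 F\right)$ ($X{\left(F \right)} = 2 \left(F + 2\right) \left(F + 2\right) \left(6 + F^{2} - 4 F\right) = 2 \left(2 + F\right) \left(2 + F\right) \left(6 + F^{2} - 4 F\right) = 2 \left(2 + F\right)^{2} \left(6 + F^{2} - 4 F\right)$)
$145 + X{\left(1 \right)} l{\left(-7 \right)} = 145 + 2 \left(2 + 1\right)^{2} \left(6 + 1^{2} - 4\right) 3 \left(-7\right) = 145 + 2 \cdot 3^{2} \left(6 + 1 - 4\right) \left(-21\right) = 145 + 2 \cdot 9 \cdot 3 \left(-21\right) = 145 + 54 \left(-21\right) = 145 - 1134 = -989$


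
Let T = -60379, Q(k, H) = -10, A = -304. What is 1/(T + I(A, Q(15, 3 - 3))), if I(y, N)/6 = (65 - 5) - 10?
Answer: -1/60079 ≈ -1.6645e-5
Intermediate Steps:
I(y, N) = 300 (I(y, N) = 6*((65 - 5) - 10) = 6*(60 - 10) = 6*50 = 300)
1/(T + I(A, Q(15, 3 - 3))) = 1/(-60379 + 300) = 1/(-60079) = -1/60079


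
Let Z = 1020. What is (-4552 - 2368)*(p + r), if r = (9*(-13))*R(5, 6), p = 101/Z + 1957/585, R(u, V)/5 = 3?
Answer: 24108202210/1989 ≈ 1.2121e+7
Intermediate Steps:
R(u, V) = 15 (R(u, V) = 5*3 = 15)
p = 27403/7956 (p = 101/1020 + 1957/585 = 27403/7956 ≈ 3.4443)
r = -1755 (r = (9*(-13))*15 = -117*15 = -1755)
(-4552 - 2368)*(p + r) = (-4552 - 2368)*(27403/7956 - 1755) = -6920*(-13935377/7956) = 24108202210/1989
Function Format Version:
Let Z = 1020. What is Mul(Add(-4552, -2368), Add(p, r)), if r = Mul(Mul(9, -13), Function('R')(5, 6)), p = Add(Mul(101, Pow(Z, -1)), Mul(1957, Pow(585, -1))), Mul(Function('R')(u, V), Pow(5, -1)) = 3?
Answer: Rational(24108202210, 1989) ≈ 1.2121e+7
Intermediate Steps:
Function('R')(u, V) = 15 (Function('R')(u, V) = Mul(5, 3) = 15)
p = Rational(27403, 7956) (p = Add(Mul(101, Pow(1020, -1)), Mul(1957, Pow(585, -1))) = Add(Mul(101, Rational(1, 1020)), Mul(1957, Rational(1, 585))) = Add(Rational(101, 1020), Rational(1957, 585)) = Rational(27403, 7956) ≈ 3.4443)
r = -1755 (r = Mul(Mul(9, -13), 15) = Mul(-117, 15) = -1755)
Mul(Add(-4552, -2368), Add(p, r)) = Mul(Add(-4552, -2368), Add(Rational(27403, 7956), -1755)) = Mul(-6920, Rational(-13935377, 7956)) = Rational(24108202210, 1989)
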